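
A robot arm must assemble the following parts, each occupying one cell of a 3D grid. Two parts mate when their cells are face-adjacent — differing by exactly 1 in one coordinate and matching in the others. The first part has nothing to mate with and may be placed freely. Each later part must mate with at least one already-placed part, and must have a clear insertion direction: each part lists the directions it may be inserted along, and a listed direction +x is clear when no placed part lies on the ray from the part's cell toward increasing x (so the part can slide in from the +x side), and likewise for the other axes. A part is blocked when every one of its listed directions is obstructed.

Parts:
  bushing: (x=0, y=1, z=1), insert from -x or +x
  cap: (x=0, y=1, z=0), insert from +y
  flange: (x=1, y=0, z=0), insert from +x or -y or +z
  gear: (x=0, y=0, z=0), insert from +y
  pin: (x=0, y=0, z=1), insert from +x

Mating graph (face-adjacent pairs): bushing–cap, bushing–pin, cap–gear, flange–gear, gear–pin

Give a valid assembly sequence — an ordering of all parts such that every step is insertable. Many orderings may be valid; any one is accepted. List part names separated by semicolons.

bushing; pin; gear; flange; cap

1. bushing@(0, 1, 1) [-x clear] — {bushing}
2. pin@(0, 0, 1) [+x clear] — {bushing, pin}
3. gear@(0, 0, 0) [+y clear] — {bushing, gear, pin}
4. flange@(1, 0, 0) [+x clear] — {bushing, flange, gear, pin}
5. cap@(0, 1, 0) [+y clear] — {bushing, cap, flange, gear, pin}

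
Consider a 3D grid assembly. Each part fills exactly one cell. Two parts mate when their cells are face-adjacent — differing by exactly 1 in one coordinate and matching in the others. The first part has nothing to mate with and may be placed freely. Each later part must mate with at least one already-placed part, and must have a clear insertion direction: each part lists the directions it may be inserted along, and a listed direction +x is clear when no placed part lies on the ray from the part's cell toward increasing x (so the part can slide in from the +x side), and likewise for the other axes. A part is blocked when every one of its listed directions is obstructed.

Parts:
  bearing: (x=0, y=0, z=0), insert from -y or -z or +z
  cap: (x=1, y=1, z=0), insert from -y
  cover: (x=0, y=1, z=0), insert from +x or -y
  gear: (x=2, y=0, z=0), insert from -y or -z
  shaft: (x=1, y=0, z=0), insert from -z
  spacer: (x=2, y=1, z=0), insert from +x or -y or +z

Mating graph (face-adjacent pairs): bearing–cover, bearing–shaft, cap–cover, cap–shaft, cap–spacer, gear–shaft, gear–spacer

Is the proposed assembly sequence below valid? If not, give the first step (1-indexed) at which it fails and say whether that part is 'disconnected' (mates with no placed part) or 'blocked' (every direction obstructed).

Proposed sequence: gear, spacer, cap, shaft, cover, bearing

1. gear@(2, 0, 0) [-y clear] — {gear}
2. spacer@(2, 1, 0) [+x clear] — {gear, spacer}
3. cap@(1, 1, 0) [-y clear] — {cap, gear, spacer}
4. shaft@(1, 0, 0) [-z clear] — {cap, gear, shaft, spacer}
5. cover@(0, 1, 0) [-y clear] — {cap, cover, gear, shaft, spacer}
6. bearing@(0, 0, 0) [-y clear] — {bearing, cap, cover, gear, shaft, spacer}

Valid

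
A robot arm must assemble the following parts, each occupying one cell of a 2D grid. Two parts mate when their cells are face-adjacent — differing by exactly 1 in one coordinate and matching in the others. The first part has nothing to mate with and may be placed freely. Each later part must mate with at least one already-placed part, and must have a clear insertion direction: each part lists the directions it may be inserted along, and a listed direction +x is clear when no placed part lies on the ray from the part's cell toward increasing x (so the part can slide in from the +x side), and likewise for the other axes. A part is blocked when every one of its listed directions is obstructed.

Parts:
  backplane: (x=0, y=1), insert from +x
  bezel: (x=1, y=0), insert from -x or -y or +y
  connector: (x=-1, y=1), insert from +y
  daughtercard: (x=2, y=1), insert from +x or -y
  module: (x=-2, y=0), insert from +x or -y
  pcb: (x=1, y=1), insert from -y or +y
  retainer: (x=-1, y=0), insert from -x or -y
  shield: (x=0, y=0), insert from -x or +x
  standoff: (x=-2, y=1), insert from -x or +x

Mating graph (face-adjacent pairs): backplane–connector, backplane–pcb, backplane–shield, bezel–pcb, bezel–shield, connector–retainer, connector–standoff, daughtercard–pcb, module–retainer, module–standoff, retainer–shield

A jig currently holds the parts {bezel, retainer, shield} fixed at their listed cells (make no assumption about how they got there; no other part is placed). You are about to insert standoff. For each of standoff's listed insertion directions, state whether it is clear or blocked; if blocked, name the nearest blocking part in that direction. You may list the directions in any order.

-x: ray from standoff(-2, 1) has no placed part ⇒ clear
+x: ray from standoff(-2, 1) has no placed part ⇒ clear

+x: clear; -x: clear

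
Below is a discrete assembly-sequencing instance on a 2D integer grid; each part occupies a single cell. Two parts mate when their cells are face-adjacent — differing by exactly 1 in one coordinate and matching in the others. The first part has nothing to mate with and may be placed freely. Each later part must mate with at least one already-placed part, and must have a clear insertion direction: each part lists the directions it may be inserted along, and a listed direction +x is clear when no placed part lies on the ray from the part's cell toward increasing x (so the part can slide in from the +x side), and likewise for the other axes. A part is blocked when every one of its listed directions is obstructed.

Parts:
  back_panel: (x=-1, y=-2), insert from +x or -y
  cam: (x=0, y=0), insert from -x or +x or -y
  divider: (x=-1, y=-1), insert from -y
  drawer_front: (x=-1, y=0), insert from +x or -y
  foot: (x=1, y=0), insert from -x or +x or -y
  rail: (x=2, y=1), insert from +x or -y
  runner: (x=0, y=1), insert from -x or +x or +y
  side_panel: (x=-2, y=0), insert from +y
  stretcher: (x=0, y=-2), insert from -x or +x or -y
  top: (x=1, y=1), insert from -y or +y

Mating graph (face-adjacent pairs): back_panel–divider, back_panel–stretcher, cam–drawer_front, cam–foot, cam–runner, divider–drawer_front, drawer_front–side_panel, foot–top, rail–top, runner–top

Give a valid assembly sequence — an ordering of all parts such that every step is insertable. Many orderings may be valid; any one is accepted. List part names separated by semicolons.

1. top@(1, 1) [-y clear] — {top}
2. rail@(2, 1) [+x clear] — {rail, top}
3. foot@(1, 0) [-x clear] — {foot, rail, top}
4. runner@(0, 1) [-x clear] — {foot, rail, runner, top}
5. cam@(0, 0) [-x clear] — {cam, foot, rail, runner, top}
6. drawer_front@(-1, 0) [-y clear] — {cam, drawer_front, foot, rail, runner, top}
7. side_panel@(-2, 0) [+y clear] — {cam, drawer_front, foot, rail, runner, side_panel, top}
8. divider@(-1, -1) [-y clear] — {cam, divider, drawer_front, foot, rail, runner, side_panel, top}
9. back_panel@(-1, -2) [+x clear] — {back_panel, cam, divider, drawer_front, foot, rail, runner, side_panel, top}
10. stretcher@(0, -2) [+x clear] — {back_panel, cam, divider, drawer_front, foot, rail, runner, side_panel, stretcher, top}

top; rail; foot; runner; cam; drawer_front; side_panel; divider; back_panel; stretcher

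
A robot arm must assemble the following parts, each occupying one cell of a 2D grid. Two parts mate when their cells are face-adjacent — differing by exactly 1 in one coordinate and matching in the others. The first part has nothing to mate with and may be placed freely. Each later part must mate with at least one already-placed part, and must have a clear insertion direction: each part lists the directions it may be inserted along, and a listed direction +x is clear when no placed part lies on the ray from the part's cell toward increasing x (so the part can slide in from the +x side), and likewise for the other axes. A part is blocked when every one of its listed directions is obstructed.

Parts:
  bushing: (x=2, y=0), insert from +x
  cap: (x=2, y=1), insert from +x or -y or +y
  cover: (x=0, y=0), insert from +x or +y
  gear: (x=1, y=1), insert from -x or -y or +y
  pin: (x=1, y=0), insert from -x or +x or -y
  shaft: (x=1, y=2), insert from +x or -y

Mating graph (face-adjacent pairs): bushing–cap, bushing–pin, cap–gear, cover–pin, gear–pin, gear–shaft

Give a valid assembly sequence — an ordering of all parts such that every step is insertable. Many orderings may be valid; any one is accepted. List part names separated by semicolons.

pin; cover; bushing; cap; gear; shaft

1. pin@(1, 0) [-x clear] — {pin}
2. cover@(0, 0) [+y clear] — {cover, pin}
3. bushing@(2, 0) [+x clear] — {bushing, cover, pin}
4. cap@(2, 1) [+x clear] — {bushing, cap, cover, pin}
5. gear@(1, 1) [-x clear] — {bushing, cap, cover, gear, pin}
6. shaft@(1, 2) [+x clear] — {bushing, cap, cover, gear, pin, shaft}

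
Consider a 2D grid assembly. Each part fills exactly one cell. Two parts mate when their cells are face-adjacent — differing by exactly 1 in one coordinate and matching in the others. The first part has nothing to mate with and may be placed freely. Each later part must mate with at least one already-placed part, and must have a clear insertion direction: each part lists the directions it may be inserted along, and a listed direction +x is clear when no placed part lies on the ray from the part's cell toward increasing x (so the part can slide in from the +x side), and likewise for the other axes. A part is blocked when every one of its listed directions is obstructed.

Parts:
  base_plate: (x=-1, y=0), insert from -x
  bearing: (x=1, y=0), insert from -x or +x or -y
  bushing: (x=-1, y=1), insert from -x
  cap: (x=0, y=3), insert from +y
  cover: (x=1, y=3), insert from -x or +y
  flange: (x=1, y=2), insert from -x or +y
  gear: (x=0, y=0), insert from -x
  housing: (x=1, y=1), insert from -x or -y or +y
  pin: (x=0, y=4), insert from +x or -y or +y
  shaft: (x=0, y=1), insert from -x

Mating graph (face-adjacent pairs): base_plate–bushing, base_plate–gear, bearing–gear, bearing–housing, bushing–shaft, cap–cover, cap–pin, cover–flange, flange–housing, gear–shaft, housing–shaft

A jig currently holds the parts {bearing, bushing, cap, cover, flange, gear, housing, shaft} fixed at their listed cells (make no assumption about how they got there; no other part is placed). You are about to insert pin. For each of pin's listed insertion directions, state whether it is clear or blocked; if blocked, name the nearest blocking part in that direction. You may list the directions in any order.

+x: ray from pin(0, 4) has no placed part ⇒ clear
-y: nearest on ray is cap@(0, 3) ⇒ blocked
+y: ray from pin(0, 4) has no placed part ⇒ clear

+x: clear; +y: clear; -y: blocked by cap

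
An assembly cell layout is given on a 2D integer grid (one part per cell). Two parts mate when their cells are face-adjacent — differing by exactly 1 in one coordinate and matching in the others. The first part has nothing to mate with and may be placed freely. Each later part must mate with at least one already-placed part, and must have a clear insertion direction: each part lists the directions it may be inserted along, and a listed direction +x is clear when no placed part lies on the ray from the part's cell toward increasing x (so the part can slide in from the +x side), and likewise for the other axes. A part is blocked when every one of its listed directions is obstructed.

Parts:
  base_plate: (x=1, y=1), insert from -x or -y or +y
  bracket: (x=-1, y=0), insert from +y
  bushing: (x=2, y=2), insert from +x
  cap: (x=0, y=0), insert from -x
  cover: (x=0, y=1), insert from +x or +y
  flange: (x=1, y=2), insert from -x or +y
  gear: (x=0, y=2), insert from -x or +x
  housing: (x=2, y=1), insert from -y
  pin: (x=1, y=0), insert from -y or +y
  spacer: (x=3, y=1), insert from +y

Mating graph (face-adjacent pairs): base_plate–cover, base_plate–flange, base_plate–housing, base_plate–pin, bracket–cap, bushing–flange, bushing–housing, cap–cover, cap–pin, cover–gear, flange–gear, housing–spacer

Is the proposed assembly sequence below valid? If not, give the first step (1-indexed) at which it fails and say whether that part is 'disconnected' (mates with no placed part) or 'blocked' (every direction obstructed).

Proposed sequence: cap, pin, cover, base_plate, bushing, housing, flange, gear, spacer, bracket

1. cap@(0, 0) [-x clear] — {cap}
2. pin@(1, 0) [-y clear] — {cap, pin}
3. cover@(0, 1) [+x clear] — {cap, cover, pin}
4. base_plate@(1, 1) [+y clear] — {base_plate, cap, cover, pin}
5. bushing@(2, 2) — no placed neighbour ⇒ disconnected

Invalid at step 5 (disconnected)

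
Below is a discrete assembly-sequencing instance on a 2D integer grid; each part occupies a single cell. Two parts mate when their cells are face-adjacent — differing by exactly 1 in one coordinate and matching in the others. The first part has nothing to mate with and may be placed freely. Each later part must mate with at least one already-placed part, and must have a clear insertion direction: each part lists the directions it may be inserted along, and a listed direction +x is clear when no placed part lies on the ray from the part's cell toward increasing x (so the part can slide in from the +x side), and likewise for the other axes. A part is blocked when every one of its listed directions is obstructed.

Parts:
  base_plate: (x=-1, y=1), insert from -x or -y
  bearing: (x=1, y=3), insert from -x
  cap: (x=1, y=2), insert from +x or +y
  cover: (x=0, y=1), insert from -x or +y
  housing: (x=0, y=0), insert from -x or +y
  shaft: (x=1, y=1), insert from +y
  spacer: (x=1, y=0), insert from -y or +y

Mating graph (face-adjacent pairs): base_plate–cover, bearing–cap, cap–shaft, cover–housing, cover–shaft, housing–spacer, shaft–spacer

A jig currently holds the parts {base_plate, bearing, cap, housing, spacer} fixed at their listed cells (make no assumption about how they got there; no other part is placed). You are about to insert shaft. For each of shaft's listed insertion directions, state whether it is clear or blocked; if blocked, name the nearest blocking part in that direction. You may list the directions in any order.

+y: nearest on ray is cap@(1, 2) ⇒ blocked

+y: blocked by cap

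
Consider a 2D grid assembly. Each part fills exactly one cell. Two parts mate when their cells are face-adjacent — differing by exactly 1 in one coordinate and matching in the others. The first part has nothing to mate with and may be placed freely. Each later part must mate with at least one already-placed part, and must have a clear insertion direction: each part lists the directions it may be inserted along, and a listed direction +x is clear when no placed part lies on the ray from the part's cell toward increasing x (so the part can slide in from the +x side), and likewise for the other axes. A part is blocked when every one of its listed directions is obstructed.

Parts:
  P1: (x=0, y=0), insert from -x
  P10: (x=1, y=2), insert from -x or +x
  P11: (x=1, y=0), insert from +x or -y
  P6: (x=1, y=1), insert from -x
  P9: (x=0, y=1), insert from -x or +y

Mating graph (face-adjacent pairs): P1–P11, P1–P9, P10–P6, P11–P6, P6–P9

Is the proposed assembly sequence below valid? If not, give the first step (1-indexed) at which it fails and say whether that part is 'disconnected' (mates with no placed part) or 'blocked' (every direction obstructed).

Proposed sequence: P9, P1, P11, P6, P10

Invalid at step 4 (blocked)

1. P9@(0, 1) [-x clear] — {P9}
2. P1@(0, 0) [-x clear] — {P1, P9}
3. P11@(1, 0) [+x clear] — {P1, P11, P9}
4. P6@(1, 1) — -x all obstructed ⇒ blocked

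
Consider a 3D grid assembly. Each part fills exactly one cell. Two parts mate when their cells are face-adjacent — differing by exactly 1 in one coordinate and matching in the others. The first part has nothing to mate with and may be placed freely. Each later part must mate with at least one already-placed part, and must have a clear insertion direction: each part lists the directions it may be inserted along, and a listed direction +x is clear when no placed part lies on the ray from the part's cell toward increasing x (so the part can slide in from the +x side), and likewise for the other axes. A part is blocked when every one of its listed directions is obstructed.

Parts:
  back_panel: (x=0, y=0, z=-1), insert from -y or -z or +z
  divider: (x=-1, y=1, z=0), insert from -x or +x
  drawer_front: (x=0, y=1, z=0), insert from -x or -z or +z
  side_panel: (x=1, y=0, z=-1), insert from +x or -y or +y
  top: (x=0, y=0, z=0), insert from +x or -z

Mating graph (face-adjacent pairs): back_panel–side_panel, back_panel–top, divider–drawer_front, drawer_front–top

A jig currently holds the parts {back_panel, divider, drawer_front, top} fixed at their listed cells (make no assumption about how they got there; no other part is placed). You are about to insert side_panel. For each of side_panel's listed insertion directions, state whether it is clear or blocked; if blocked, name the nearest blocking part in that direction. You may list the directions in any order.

+x: ray from side_panel(1, 0, -1) has no placed part ⇒ clear
-y: ray from side_panel(1, 0, -1) has no placed part ⇒ clear
+y: ray from side_panel(1, 0, -1) has no placed part ⇒ clear

+x: clear; +y: clear; -y: clear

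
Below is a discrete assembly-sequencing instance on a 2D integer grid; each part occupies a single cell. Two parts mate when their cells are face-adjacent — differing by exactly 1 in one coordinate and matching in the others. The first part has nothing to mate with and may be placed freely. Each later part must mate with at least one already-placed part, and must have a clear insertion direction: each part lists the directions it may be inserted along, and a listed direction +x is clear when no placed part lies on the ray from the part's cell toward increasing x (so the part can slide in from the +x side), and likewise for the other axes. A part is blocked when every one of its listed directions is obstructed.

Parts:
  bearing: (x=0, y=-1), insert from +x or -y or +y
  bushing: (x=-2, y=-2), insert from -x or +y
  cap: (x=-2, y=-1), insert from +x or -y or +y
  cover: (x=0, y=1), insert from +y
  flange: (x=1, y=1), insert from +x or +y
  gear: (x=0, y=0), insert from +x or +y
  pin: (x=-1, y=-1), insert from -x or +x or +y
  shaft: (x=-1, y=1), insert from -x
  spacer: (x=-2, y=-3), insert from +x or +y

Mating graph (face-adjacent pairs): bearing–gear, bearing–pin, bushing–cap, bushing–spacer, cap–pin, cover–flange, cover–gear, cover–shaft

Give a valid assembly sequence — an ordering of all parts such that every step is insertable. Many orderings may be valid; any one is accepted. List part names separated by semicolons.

gear; cover; shaft; flange; bearing; pin; cap; bushing; spacer

1. gear@(0, 0) [+x clear] — {gear}
2. cover@(0, 1) [+y clear] — {cover, gear}
3. shaft@(-1, 1) [-x clear] — {cover, gear, shaft}
4. flange@(1, 1) [+x clear] — {cover, flange, gear, shaft}
5. bearing@(0, -1) [+x clear] — {bearing, cover, flange, gear, shaft}
6. pin@(-1, -1) [-x clear] — {bearing, cover, flange, gear, pin, shaft}
7. cap@(-2, -1) [-y clear] — {bearing, cap, cover, flange, gear, pin, shaft}
8. bushing@(-2, -2) [-x clear] — {bearing, bushing, cap, cover, flange, gear, pin, shaft}
9. spacer@(-2, -3) [+x clear] — {bearing, bushing, cap, cover, flange, gear, pin, shaft, spacer}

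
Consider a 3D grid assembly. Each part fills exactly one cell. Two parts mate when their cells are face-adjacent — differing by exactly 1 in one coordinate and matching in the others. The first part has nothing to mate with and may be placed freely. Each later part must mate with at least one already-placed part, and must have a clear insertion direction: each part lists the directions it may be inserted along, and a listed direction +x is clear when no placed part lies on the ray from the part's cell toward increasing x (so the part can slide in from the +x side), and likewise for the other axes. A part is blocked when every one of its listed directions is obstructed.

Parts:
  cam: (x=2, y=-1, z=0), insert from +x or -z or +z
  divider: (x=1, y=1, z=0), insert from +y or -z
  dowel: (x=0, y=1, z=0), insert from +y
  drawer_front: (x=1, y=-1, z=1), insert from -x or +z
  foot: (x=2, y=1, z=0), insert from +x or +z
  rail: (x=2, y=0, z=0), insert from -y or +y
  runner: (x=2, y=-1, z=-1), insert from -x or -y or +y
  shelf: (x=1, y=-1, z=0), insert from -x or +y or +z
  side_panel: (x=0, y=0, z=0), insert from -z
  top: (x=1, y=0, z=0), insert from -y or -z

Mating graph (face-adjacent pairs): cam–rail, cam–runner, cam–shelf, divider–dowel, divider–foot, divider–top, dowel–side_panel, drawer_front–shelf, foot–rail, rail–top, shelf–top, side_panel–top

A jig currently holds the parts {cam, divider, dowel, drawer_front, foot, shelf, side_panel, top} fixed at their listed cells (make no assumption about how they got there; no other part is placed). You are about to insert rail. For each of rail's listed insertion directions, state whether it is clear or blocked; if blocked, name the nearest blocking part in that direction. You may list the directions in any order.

+y: blocked by foot; -y: blocked by cam

-y: nearest on ray is cam@(2, -1, 0) ⇒ blocked
+y: nearest on ray is foot@(2, 1, 0) ⇒ blocked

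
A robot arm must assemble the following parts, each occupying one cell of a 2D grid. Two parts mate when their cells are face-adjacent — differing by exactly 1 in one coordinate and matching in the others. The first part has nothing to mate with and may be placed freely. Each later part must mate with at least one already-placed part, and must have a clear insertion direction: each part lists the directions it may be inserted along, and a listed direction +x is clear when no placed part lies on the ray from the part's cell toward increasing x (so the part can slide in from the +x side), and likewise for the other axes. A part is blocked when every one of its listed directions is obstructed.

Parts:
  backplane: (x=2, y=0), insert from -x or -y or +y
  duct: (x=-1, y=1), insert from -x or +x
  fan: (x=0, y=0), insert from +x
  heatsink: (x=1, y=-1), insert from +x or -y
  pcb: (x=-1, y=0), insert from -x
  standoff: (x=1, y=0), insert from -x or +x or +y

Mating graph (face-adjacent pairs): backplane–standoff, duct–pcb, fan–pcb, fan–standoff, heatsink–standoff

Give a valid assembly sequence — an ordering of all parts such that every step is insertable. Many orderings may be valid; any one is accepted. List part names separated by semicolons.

1. duct@(-1, 1) [-x clear] — {duct}
2. pcb@(-1, 0) [-x clear] — {duct, pcb}
3. fan@(0, 0) [+x clear] — {duct, fan, pcb}
4. standoff@(1, 0) [+x clear] — {duct, fan, pcb, standoff}
5. backplane@(2, 0) [-y clear] — {backplane, duct, fan, pcb, standoff}
6. heatsink@(1, -1) [+x clear] — {backplane, duct, fan, heatsink, pcb, standoff}

duct; pcb; fan; standoff; backplane; heatsink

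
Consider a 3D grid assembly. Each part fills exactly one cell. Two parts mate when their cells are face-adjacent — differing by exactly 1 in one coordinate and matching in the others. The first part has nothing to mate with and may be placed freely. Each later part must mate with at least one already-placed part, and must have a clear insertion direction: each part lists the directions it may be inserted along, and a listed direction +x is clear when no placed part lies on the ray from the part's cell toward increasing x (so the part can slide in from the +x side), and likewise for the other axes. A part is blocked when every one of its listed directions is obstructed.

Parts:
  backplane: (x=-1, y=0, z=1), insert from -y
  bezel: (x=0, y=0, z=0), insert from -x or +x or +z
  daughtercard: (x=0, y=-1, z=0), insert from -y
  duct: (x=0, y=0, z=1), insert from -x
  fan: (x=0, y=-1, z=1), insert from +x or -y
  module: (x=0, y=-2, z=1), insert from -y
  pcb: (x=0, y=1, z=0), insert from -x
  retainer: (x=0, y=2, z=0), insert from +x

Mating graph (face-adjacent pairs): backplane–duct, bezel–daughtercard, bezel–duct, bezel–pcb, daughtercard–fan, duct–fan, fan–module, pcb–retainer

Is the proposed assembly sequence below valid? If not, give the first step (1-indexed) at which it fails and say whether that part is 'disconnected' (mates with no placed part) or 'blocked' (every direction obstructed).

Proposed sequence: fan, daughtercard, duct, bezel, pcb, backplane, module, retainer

1. fan@(0, -1, 1) [+x clear] — {fan}
2. daughtercard@(0, -1, 0) [-y clear] — {daughtercard, fan}
3. duct@(0, 0, 1) [-x clear] — {daughtercard, duct, fan}
4. bezel@(0, 0, 0) [-x clear] — {bezel, daughtercard, duct, fan}
5. pcb@(0, 1, 0) [-x clear] — {bezel, daughtercard, duct, fan, pcb}
6. backplane@(-1, 0, 1) [-y clear] — {backplane, bezel, daughtercard, duct, fan, pcb}
7. module@(0, -2, 1) [-y clear] — {backplane, bezel, daughtercard, duct, fan, module, pcb}
8. retainer@(0, 2, 0) [+x clear] — {backplane, bezel, daughtercard, duct, fan, module, pcb, retainer}

Valid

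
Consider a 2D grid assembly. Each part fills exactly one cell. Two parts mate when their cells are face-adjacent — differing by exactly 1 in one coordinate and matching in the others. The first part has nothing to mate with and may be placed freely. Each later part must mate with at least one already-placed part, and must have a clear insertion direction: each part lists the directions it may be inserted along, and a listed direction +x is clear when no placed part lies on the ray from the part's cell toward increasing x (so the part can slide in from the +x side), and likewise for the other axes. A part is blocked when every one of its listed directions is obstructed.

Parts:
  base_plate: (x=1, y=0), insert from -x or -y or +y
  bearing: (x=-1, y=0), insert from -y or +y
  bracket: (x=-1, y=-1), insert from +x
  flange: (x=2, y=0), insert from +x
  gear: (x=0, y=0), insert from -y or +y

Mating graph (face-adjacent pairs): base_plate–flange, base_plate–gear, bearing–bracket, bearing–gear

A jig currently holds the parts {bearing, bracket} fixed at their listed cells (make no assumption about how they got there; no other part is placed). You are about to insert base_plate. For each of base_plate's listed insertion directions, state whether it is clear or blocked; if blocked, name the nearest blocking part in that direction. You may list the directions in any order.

-x: nearest on ray is bearing@(-1, 0) ⇒ blocked
-y: ray from base_plate(1, 0) has no placed part ⇒ clear
+y: ray from base_plate(1, 0) has no placed part ⇒ clear

+y: clear; -x: blocked by bearing; -y: clear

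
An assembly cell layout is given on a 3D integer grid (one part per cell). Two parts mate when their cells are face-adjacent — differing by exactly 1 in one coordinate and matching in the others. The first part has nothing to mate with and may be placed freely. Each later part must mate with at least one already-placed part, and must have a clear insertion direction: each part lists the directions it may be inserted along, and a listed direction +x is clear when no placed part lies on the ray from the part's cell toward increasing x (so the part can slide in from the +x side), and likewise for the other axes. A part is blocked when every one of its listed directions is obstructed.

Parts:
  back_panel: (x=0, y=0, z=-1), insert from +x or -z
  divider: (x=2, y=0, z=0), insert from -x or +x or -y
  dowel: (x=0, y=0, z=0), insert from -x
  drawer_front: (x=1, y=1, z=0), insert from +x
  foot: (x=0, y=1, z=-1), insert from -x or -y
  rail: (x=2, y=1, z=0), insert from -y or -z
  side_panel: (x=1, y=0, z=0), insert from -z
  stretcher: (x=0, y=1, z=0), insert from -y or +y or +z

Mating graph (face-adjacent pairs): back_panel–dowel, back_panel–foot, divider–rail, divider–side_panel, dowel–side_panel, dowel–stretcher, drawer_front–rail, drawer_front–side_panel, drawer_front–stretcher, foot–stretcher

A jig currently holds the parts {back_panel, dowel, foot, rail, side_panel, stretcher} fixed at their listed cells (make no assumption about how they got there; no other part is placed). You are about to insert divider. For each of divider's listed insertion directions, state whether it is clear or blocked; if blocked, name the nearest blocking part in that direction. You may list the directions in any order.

+x: clear; -x: blocked by side_panel; -y: clear

-x: nearest on ray is side_panel@(1, 0, 0) ⇒ blocked
+x: ray from divider(2, 0, 0) has no placed part ⇒ clear
-y: ray from divider(2, 0, 0) has no placed part ⇒ clear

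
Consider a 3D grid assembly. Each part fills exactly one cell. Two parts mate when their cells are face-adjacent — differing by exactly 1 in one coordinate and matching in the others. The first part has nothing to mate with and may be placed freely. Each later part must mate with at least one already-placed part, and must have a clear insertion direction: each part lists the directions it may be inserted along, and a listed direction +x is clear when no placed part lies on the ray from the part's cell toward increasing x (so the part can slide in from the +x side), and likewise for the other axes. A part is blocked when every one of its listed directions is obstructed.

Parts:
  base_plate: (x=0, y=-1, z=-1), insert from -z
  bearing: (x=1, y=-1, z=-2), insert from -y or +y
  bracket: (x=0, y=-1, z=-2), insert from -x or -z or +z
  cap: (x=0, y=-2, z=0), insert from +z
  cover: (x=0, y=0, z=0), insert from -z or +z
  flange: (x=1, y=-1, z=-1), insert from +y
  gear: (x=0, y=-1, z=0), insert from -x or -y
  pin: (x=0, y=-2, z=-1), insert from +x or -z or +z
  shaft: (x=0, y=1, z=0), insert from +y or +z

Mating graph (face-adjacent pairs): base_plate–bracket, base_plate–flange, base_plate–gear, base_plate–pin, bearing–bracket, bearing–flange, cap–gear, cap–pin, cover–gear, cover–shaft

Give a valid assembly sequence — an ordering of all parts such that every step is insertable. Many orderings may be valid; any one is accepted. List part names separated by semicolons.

1. flange@(1, -1, -1) [+y clear] — {flange}
2. bearing@(1, -1, -2) [-y clear] — {bearing, flange}
3. base_plate@(0, -1, -1) [-z clear] — {base_plate, bearing, flange}
4. bracket@(0, -1, -2) [-x clear] — {base_plate, bearing, bracket, flange}
5. gear@(0, -1, 0) [-x clear] — {base_plate, bearing, bracket, flange, gear}
6. cap@(0, -2, 0) [+z clear] — {base_plate, bearing, bracket, cap, flange, gear}
7. cover@(0, 0, 0) [-z clear] — {base_plate, bearing, bracket, cap, cover, flange, gear}
8. shaft@(0, 1, 0) [+y clear] — {base_plate, bearing, bracket, cap, cover, flange, gear, shaft}
9. pin@(0, -2, -1) [+x clear] — {base_plate, bearing, bracket, cap, cover, flange, gear, pin, shaft}

flange; bearing; base_plate; bracket; gear; cap; cover; shaft; pin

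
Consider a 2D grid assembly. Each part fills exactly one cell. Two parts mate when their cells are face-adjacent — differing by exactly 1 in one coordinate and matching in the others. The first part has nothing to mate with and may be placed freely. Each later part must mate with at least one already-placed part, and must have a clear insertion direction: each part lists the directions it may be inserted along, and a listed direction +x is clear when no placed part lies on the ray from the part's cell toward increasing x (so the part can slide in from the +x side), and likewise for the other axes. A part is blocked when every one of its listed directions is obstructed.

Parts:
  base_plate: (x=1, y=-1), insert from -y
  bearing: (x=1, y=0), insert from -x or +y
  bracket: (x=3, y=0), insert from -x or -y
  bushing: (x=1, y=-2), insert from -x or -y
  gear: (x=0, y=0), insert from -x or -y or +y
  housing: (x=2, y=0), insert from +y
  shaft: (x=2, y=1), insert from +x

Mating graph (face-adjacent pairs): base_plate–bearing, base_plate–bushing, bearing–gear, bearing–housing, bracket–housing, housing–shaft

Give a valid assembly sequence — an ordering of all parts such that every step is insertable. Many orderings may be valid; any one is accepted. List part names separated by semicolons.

1. gear@(0, 0) [-x clear] — {gear}
2. bearing@(1, 0) [+y clear] — {bearing, gear}
3. housing@(2, 0) [+y clear] — {bearing, gear, housing}
4. shaft@(2, 1) [+x clear] — {bearing, gear, housing, shaft}
5. bracket@(3, 0) [-y clear] — {bearing, bracket, gear, housing, shaft}
6. base_plate@(1, -1) [-y clear] — {base_plate, bearing, bracket, gear, housing, shaft}
7. bushing@(1, -2) [-x clear] — {base_plate, bearing, bracket, bushing, gear, housing, shaft}

gear; bearing; housing; shaft; bracket; base_plate; bushing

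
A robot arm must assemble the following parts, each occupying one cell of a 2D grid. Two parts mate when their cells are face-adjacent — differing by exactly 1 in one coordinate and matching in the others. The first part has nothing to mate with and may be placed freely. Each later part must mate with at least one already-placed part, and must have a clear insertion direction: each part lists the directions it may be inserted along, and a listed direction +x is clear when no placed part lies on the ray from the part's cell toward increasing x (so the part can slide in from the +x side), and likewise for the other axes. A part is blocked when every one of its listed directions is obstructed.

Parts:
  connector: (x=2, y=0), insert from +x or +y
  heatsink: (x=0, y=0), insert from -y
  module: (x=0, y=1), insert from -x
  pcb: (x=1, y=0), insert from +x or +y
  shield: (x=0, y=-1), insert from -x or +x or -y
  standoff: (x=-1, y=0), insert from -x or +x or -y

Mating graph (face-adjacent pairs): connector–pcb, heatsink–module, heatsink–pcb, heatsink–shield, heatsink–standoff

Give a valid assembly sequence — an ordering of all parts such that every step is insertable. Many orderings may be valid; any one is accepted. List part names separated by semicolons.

1. standoff@(-1, 0) [-x clear] — {standoff}
2. heatsink@(0, 0) [-y clear] — {heatsink, standoff}
3. shield@(0, -1) [-x clear] — {heatsink, shield, standoff}
4. pcb@(1, 0) [+x clear] — {heatsink, pcb, shield, standoff}
5. module@(0, 1) [-x clear] — {heatsink, module, pcb, shield, standoff}
6. connector@(2, 0) [+x clear] — {connector, heatsink, module, pcb, shield, standoff}

standoff; heatsink; shield; pcb; module; connector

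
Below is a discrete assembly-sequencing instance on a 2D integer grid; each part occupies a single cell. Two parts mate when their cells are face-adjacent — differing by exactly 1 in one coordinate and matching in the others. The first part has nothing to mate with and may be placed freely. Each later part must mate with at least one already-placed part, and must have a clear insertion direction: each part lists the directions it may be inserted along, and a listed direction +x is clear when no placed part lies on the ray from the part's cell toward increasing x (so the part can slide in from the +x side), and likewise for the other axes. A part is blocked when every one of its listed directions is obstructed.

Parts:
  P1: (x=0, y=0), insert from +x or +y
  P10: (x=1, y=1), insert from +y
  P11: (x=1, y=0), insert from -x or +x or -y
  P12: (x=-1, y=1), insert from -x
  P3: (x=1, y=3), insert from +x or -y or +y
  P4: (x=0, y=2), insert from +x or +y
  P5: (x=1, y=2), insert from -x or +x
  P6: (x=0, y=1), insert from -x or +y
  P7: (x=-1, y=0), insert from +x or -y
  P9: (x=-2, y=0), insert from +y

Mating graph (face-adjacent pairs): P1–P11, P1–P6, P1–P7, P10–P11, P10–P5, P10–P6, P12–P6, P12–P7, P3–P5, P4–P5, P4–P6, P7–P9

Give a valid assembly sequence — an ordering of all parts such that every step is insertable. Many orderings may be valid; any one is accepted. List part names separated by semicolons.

1. P12@(-1, 1) [-x clear] — {P12}
2. P7@(-1, 0) [+x clear] — {P12, P7}
3. P9@(-2, 0) [+y clear] — {P12, P7, P9}
4. P1@(0, 0) [+x clear] — {P1, P12, P7, P9}
5. P11@(1, 0) [+x clear] — {P1, P11, P12, P7, P9}
6. P10@(1, 1) [+y clear] — {P1, P10, P11, P12, P7, P9}
7. P5@(1, 2) [-x clear] — {P1, P10, P11, P12, P5, P7, P9}
8. P3@(1, 3) [+x clear] — {P1, P10, P11, P12, P3, P5, P7, P9}
9. P6@(0, 1) [+y clear] — {P1, P10, P11, P12, P3, P5, P6, P7, P9}
10. P4@(0, 2) [+y clear] — {P1, P10, P11, P12, P3, P4, P5, P6, P7, P9}

P12; P7; P9; P1; P11; P10; P5; P3; P6; P4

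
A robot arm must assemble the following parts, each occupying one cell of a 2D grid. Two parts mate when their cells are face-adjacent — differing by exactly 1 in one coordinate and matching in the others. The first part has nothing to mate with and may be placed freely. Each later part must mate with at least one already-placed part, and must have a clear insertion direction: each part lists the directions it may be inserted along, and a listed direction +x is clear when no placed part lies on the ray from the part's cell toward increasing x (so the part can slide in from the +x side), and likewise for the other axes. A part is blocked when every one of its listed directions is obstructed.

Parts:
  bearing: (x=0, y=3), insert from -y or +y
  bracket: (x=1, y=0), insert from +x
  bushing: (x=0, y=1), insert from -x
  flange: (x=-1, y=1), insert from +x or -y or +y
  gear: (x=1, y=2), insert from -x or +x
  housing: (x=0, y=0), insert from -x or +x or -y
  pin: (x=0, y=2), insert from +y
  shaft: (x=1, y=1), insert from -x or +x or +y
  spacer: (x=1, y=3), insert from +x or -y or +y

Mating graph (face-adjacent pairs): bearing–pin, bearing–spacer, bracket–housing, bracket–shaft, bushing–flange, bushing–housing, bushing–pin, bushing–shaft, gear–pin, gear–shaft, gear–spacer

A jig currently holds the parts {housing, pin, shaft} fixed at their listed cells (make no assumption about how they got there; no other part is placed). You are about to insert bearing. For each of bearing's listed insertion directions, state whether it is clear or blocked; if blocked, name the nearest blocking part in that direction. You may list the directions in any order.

+y: clear; -y: blocked by pin

-y: nearest on ray is pin@(0, 2) ⇒ blocked
+y: ray from bearing(0, 3) has no placed part ⇒ clear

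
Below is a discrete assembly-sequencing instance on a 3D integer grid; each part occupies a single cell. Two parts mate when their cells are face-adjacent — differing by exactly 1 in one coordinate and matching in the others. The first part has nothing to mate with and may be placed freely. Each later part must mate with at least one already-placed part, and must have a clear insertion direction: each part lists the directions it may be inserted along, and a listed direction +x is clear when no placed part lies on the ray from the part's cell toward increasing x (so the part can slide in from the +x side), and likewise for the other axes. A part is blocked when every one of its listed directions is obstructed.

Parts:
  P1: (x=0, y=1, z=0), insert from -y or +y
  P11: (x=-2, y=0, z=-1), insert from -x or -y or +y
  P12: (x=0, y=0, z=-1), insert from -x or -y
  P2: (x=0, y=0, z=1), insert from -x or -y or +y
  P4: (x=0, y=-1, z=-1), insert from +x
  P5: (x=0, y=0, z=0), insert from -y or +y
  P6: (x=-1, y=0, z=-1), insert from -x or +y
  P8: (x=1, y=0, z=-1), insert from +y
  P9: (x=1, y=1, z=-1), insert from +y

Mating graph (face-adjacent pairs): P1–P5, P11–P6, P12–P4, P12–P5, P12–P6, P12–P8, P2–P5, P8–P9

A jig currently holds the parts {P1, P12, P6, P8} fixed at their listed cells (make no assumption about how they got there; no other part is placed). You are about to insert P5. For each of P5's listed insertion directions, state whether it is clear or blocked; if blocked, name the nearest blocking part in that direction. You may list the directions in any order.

+y: blocked by P1; -y: clear

-y: ray from P5(0, 0, 0) has no placed part ⇒ clear
+y: nearest on ray is P1@(0, 1, 0) ⇒ blocked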